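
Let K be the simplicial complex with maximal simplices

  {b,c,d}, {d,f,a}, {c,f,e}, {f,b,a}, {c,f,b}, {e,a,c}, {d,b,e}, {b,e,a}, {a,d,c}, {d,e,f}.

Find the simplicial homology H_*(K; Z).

H_0 = Z,  H_1 = Z/2,  H_2 = 0.

Fix the vertex order a < b < c < d < e < f and write every simplex with vertices in increasing order. Then dim K = 2 and the simplices of K are:

  0-simplices (6): a, b, c, d, e, f
  1-simplices (15): ab, ac, ad, ae, af, bc, bd, be, bf, cd, ce, cf, de, df, ef
  2-simplices (10): abe, abf, acd, ace, adf, bcd, bcf, bde, cef, def

so the chain groups are C_0 ≅ Z^6, C_1 ≅ Z^15, C_2 ≅ Z^10.

∂_1: C_1 → C_0 sends each edge [p,q] (with p < q) to q − p.
This gives a 6×15 integer matrix of rank 5; reducing to Smith normal form yields diagonal entries (1,1,1,1,1).

The boundary map ∂_2: C_2 → C_1 acts by ∂[p,q,r] = [q,r] − [p,r] + [p,q]. For instance
  ∂abe = be − ae + ab,
  ∂def = ef − df + de.
This gives a 15×10 integer matrix of rank 10; reducing to Smith normal form yields diagonal entries (1,1,1,1,1,1,1,1,1,2).

Now H_k = ker ∂_k / im ∂_{k+1}, so:

  H_0: rank C_0 − rank ∂_1 = 6 − 5 = 1, and the invariant factors of ∂_1 are all 1, so H_0 ≅ Z.
  H_1: rank ker ∂_1 − rank ∂_2 = (15 − 5) − 10 = 0, and ∂_2 has invariant factor 2 > 1, so H_1 ≅ Z/2.
  H_2: rank ker ∂_2 − rank ∂_3 = (10 − 10) − 0 = 0, and there is no ∂_3, so H_2 ≅ 0.

As a check, the Euler characteristic is 6 − 15 + 10 = 1, which agrees with 1 − 0 + 0 = 1.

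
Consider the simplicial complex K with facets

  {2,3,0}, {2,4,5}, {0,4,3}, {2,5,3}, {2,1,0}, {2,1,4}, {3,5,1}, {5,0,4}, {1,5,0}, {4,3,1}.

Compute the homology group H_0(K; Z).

Take the total order 0 < 1 < 2 < 3 < 4 < 5 on the vertex set. Then K (dimension 2) consists of the simplices:

  0-simplices (6): [0], [1], [2], [3], [4], [5]
  1-simplices (15): [0,1], [0,2], [0,3], [0,4], [0,5], [1,2], [1,3], [1,4], [1,5], [2,3], [2,4], [2,5], [3,4], [3,5], [4,5]
  2-simplices (10): [0,1,2], [0,1,5], [0,2,3], [0,3,4], [0,4,5], [1,2,4], [1,3,4], [1,3,5], [2,3,5], [2,4,5]

giving chain groups C_0 ≅ Z^6, C_1 ≅ Z^15, C_2 ≅ Z^10.

Boundary ∂_1: C_1 → C_0 sends each edge [p,q] (with p < q) to q − p.
This gives a 6×15 integer matrix of rank 5; reducing to Smith normal form yields diagonal entries (1,1,1,1,1).

Boundary ∂_2: C_2 → C_1 acts by ∂[p,q,r] = [q,r] − [p,r] + [p,q]. For instance
  ∂[0,2,3] = [2,3] − [0,3] + [0,2],
  ∂[0,3,4] = [3,4] − [0,4] + [0,3].
This gives a 15×10 integer matrix of rank 10; reducing to Smith normal form yields diagonal entries (1,1,1,1,1,1,1,1,1,2).

From H_k ≅ ker(∂_k) / im(∂_{k+1}) we obtain:

  H_0: rank C_0 − rank ∂_1 = 6 − 5 = 1, and the invariant factors of ∂_1 are all 1, so H_0 = Z.

(K is a triangulation of the real projective plane RP^2.)

H_0 = Z.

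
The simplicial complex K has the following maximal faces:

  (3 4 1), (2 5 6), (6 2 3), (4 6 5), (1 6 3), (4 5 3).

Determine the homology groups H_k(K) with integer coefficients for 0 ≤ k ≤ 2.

Order the vertices as 1 < 2 < 3 < 4 < 5 < 6. Listing each simplex with vertices in this order, K has dimension 2 with simplices:

  0-simplices (6): [1], [2], [3], [4], [5], [6]
  1-simplices (12): [1,3], [1,4], [1,6], [2,3], [2,5], [2,6], [3,4], [3,5], [3,6], [4,5], [4,6], [5,6]
  2-simplices (6): [1,3,4], [1,3,6], [2,3,6], [2,5,6], [3,4,5], [4,5,6]

giving chain groups C_0 ≅ Z^6, C_1 ≅ Z^12, C_2 ≅ Z^6.

The boundary map ∂_1: C_1 → C_0 is given by ∂[p,q] = [q] − [p]. For instance
  ∂[5,6] = [6] − [5].
As a 6×12 matrix over Z this has rank 5, with invariant factors (1,1,1,1,1).

The boundary map ∂_2: C_2 → C_1 maps a triangle to the signed sum of its edges. For instance
  ∂[3,4,5] = [4,5] − [3,5] + [3,4],
  ∂[2,3,6] = [3,6] − [2,6] + [2,3].
As a 12×6 matrix over Z this has rank 6, with invariant factors (1,1,1,1,1,1).

Reading off H_k = ker ∂_k / im ∂_{k+1}:

  H_0: rank C_0 − rank ∂_1 = 6 − 5 = 1, and the invariant factors of ∂_1 are all 1, so H_0 = Z.
  H_1: rank ker ∂_1 − rank ∂_2 = (12 − 5) − 6 = 1, and the invariant factors of ∂_2 are all 1, so H_1 = Z.
  H_2: rank ker ∂_2 − rank ∂_3 = (6 − 6) − 0 = 0, and there is no ∂_3, so H_2 = 0.

H_0 ≅ Z,  H_1 ≅ Z,  H_2 = 0.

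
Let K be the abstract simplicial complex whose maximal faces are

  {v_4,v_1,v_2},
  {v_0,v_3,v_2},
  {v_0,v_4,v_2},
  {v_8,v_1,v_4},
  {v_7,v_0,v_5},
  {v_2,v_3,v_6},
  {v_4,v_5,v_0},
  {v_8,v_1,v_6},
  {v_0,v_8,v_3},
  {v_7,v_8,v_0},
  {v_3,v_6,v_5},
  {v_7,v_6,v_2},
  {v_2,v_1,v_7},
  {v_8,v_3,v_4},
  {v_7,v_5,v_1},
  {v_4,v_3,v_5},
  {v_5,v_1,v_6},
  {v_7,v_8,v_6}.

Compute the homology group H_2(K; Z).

H_2 = 0.

We work with the vertex ordering v_0 < v_1 < v_2 < v_3 < v_4 < v_5 < v_6 < v_7 < v_8. The simplices of K, each written with vertices in increasing order, are:

  0-simplices (9): [v_0], [v_1], [v_2], [v_3], [v_4], [v_5], [v_6], [v_7], [v_8]
  1-simplices (27): (27 of them)
  2-simplices (18): (18 of them)

giving chain groups C_0 ≅ Z^9, C_1 ≅ Z^27, C_2 ≅ Z^18.

Boundary ∂_1: C_1 → C_0 sends each edge [p,q] (with p < q) to q − p.
As a 9×27 matrix over Z this has rank 8, with invariant factors (1,1,1,1,1,1,1,1).

Boundary ∂_2: C_2 → C_1 maps a triangle to the signed sum of its edges. For instance
  ∂[v_1,v_2,v_7] = [v_2,v_7] − [v_1,v_7] + [v_1,v_2],
  ∂[v_1,v_5,v_7] = [v_5,v_7] − [v_1,v_7] + [v_1,v_5].
The resulting 27×18 matrix has rank 18, and its Smith normal form has invariant factors (1,1,1,1,1,1,1,1,1,1,1,1,1,1,1,1,1,2).

From H_k ≅ ker(∂_k) / im(∂_{k+1}) we obtain:

  H_2: rank ker ∂_2 − rank ∂_3 = (18 − 18) − 0 = 0, and there is no ∂_3, so H_2 = 0.

(K is a triangulation of the Klein bottle.)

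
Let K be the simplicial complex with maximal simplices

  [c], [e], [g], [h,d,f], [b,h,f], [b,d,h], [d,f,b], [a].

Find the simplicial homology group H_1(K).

H_1 ≅ 0.

Take the total order a < b < c < d < e < f < g < h on the vertex set. Then K (dimension 2) consists of the simplices:

  0-simplices (8): a, b, c, d, e, f, g, h
  1-simplices (6): bd, bf, bh, df, dh, fh
  2-simplices (4): bdf, bdh, bfh, dfh

so the chain groups are C_0 ≅ Z^8, C_1 ≅ Z^6, C_2 ≅ Z^4.

Boundary ∂_1: C_1 → C_0 maps an edge to its endpoints' difference, ∂[p,q] = q − p. For instance
  ∂df = f − d.
This gives a 8×6 integer matrix of rank 3; reducing to Smith normal form yields diagonal entries (1,1,1).

The boundary map ∂_2: C_2 → C_1 maps a triangle to the signed sum of its edges. For instance
  ∂dfh = fh − dh + df,
  ∂bdh = dh − bh + bd.
This gives a 6×4 integer matrix of rank 3; reducing to Smith normal form yields diagonal entries (1,1,1).

From H_k ≅ ker(∂_k) / im(∂_{k+1}) we obtain:

  H_1: rank ker ∂_1 − rank ∂_2 = (6 − 3) − 3 = 0, and the invariant factors of ∂_2 are all 1, so H_1 ≅ 0.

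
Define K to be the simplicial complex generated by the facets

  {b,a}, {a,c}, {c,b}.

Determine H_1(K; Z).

H_1 = Z.

Order the vertices as a < b < c. Listing each simplex with vertices in this order, K has dimension 1 with simplices:

  0-simplices (3): a, b, c
  1-simplices (3): ab, ac, bc

so the chain groups are C_0 ≅ Z^3, C_1 ≅ Z^3.

The boundary map ∂_1: C_1 → C_0 sends each edge [p,q] (with p < q) to q − p.
As a 3×3 matrix over Z this has rank 2, with invariant factors (1,1).

From H_k ≅ ker(∂_k) / im(∂_{k+1}) we obtain:

  H_1: rank ker ∂_1 − rank ∂_2 = (3 − 2) − 0 = 1, and there is no ∂_2, so H_1 = Z.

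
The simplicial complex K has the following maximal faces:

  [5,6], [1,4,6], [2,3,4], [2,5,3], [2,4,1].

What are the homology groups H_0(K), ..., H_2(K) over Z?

Order the vertices as 1 < 2 < 3 < 4 < 5 < 6. Listing each simplex with vertices in this order, K has dimension 2 with simplices:

  0-simplices (6): [1], [2], [3], [4], [5], [6]
  1-simplices (10): [1,2], [1,4], [1,6], [2,3], [2,4], [2,5], [3,4], [3,5], [4,6], [5,6]
  2-simplices (4): [1,2,4], [1,4,6], [2,3,4], [2,3,5]

giving chain groups C_0 ≅ Z^6, C_1 ≅ Z^10, C_2 ≅ Z^4.

∂_1: C_1 → C_0 is given by ∂[p,q] = [q] − [p]. For instance
  ∂[3,4] = [4] − [3].
The 6×10 boundary matrix has rank 5 and Smith normal form diag(1,1,1,1,1).

Boundary ∂_2: C_2 → C_1 sends each 2-simplex [p,q,r] to [q,r] − [p,r] + [p,q]. For instance
  ∂[2,3,5] = [3,5] − [2,5] + [2,3],
  ∂[2,3,4] = [3,4] − [2,4] + [2,3].
As a 10×4 matrix over Z this has rank 4, with invariant factors (1,1,1,1).

Computing H_k = (kernel of ∂_k) / (image of ∂_{k+1}):

  H_0: rank C_0 − rank ∂_1 = 6 − 5 = 1, and the invariant factors of ∂_1 are all 1, so H_0 ≅ Z.
  H_1: rank ker ∂_1 − rank ∂_2 = (10 − 5) − 4 = 1, and the invariant factors of ∂_2 are all 1, so H_1 ≅ Z.
  H_2: rank ker ∂_2 − rank ∂_3 = (4 − 4) − 0 = 0, and there is no ∂_3, so H_2 ≅ 0.

H_0 = Z,  H_1 = Z,  H_2 = 0.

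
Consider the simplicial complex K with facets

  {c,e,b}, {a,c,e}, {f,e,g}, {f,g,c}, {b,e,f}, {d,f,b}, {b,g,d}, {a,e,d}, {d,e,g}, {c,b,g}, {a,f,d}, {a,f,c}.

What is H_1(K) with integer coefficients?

We work with the vertex ordering a < b < c < d < e < f < g. The simplices of K, each written with vertices in increasing order, are:

  0-simplices (7): a, b, c, d, e, f, g
  1-simplices (18): ac, ad, ae, af, bc, bd, be, bf, bg, ce, cf, cg, de, df, dg, ef, eg, fg
  2-simplices (12): ace, acf, ade, adf, bce, bcg, bdf, bdg, bef, cfg, deg, efg

so the chain groups are C_0 ≅ Z^7, C_1 ≅ Z^18, C_2 ≅ Z^12.

Boundary ∂_1: C_1 → C_0 sends each edge [p,q] (with p < q) to q − p.
The 7×18 boundary matrix has rank 6 and Smith normal form diag(1,1,1,1,1,1).

The boundary map ∂_2: C_2 → C_1 maps a triangle to the signed sum of its edges. For instance
  ∂bdf = df − bf + bd,
  ∂cfg = fg − cg + cf.
This gives a 18×12 integer matrix of rank 12; reducing to Smith normal form yields diagonal entries (1,1,1,1,1,1,1,1,1,1,1,2).

Reading off H_k = ker ∂_k / im ∂_{k+1}:

  H_1: rank ker ∂_1 − rank ∂_2 = (18 − 6) − 12 = 0, and ∂_2 has invariant factor 2 > 1, so H_1 = Z/2.

H_1 ≅ Z/2.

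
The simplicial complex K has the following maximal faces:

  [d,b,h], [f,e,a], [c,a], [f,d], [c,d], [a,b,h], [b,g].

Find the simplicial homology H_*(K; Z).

H_0 = Z,  H_1 = Z^2,  H_2 = 0.

Take the total order a < b < c < d < e < f < g < h on the vertex set. Then K (dimension 2) consists of the simplices:

  0-simplices (8): a, b, c, d, e, f, g, h
  1-simplices (12): ab, ac, ae, af, ah, bd, bg, bh, cd, df, dh, ef
  2-simplices (3): abh, aef, bdh

Hence C_0 ≅ Z^8, C_1 ≅ Z^12, C_2 ≅ Z^3.

Boundary ∂_1: C_1 → C_0 maps an edge to its endpoints' difference, ∂[p,q] = q − p. For instance
  ∂bd = d − b.
The resulting 8×12 matrix has rank 7, and its Smith normal form has invariant factors (1,1,1,1,1,1,1).

Boundary ∂_2: C_2 → C_1 acts by ∂[p,q,r] = [q,r] − [p,r] + [p,q]. For instance
  ∂abh = bh − ah + ab,
  ∂bdh = dh − bh + bd.
This gives a 12×3 integer matrix of rank 3; reducing to Smith normal form yields diagonal entries (1,1,1).

Computing H_k = (kernel of ∂_k) / (image of ∂_{k+1}):

  H_0: rank C_0 − rank ∂_1 = 8 − 7 = 1, and the invariant factors of ∂_1 are all 1, so H_0 = Z.
  H_1: rank ker ∂_1 − rank ∂_2 = (12 − 7) − 3 = 2, and the invariant factors of ∂_2 are all 1, so H_1 = Z^2.
  H_2: rank ker ∂_2 − rank ∂_3 = (3 − 3) − 0 = 0, and there is no ∂_3, so H_2 = 0.

As a check, the Euler characteristic is 8 − 12 + 3 = -1, which agrees with 1 − 2 + 0 = -1.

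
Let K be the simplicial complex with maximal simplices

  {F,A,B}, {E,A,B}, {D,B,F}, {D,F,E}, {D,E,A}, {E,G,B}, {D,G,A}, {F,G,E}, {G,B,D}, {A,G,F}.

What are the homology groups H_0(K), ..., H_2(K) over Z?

H_0 = Z,  H_1 = Z/2Z,  H_2 = 0.

Take the total order A < B < D < E < F < G on the vertex set. Then K (dimension 2) consists of the simplices:

  0-simplices (6): A, B, D, E, F, G
  1-simplices (15): AB, AD, AE, AF, AG, BD, BE, BF, BG, DE, DF, DG, EF, EG, FG
  2-simplices (10): ABE, ABF, ADE, ADG, AFG, BDF, BDG, BEG, DEF, EFG

Hence C_0 ≅ Z^6, C_1 ≅ Z^15, C_2 ≅ Z^10.

Boundary ∂_1: C_1 → C_0 maps an edge to its endpoints' difference, ∂[p,q] = q − p. For instance
  ∂AE = E − A.
As a 6×15 matrix over Z this has rank 5, with invariant factors (1,1,1,1,1).

∂_2: C_2 → C_1 maps a triangle to the signed sum of its edges. For instance
  ∂AFG = FG − AG + AF,
  ∂ABE = BE − AE + AB.
The resulting 15×10 matrix has rank 10, and its Smith normal form has invariant factors (1,1,1,1,1,1,1,1,1,2).

From H_k ≅ ker(∂_k) / im(∂_{k+1}) we obtain:

  H_0: rank C_0 − rank ∂_1 = 6 − 5 = 1, and the invariant factors of ∂_1 are all 1, so H_0 = Z.
  H_1: rank ker ∂_1 − rank ∂_2 = (15 − 5) − 10 = 0, and ∂_2 has invariant factor 2 > 1, so H_1 = Z/2Z.
  H_2: rank ker ∂_2 − rank ∂_3 = (10 − 10) − 0 = 0, and there is no ∂_3, so H_2 = 0.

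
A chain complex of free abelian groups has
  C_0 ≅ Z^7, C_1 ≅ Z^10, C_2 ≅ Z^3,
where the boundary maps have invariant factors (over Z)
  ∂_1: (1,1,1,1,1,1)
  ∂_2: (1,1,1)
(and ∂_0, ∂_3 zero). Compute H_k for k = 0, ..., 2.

H_0: b_0 = 7 − 0 − 6 = 1; torsion from ∂_1 factors > 1: none. So H_0 ≅ Z.
H_1: b_1 = 10 − 6 − 3 = 1; torsion from ∂_2 factors > 1: none. So H_1 ≅ Z.
H_2: b_2 = 3 − 3 − 0 = 0; torsion from ∂_3 factors > 1: none. So H_2 ≅ 0.

H_0 ≅ Z,  H_1 ≅ Z,  H_2 = 0.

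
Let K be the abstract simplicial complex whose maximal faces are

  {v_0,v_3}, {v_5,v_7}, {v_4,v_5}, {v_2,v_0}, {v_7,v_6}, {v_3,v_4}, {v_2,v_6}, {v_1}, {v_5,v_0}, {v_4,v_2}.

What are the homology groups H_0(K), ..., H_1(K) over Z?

H_0 = Z^2,  H_1 = Z^3.

We work with the vertex ordering v_0 < v_1 < v_2 < v_3 < v_4 < v_5 < v_6 < v_7. The simplices of K, each written with vertices in increasing order, are:

  0-simplices (8): [v_0], [v_1], [v_2], [v_3], [v_4], [v_5], [v_6], [v_7]
  1-simplices (9): [v_0,v_2], [v_0,v_3], [v_0,v_5], [v_2,v_4], [v_2,v_6], [v_3,v_4], [v_4,v_5], [v_5,v_7], [v_6,v_7]

giving chain groups C_0 ≅ Z^8, C_1 ≅ Z^9.

Boundary ∂_1: C_1 → C_0 maps an edge to its endpoints' difference, ∂[p,q] = q − p. For instance
  ∂[v_2,v_4] = [v_4] − [v_2].
This gives a 8×9 integer matrix of rank 6; reducing to Smith normal form yields diagonal entries (1,1,1,1,1,1).

Computing H_k = (kernel of ∂_k) / (image of ∂_{k+1}):

  H_0: rank C_0 − rank ∂_1 = 8 − 6 = 2, and the invariant factors of ∂_1 are all 1, so H_0 ≅ Z^2.
  H_1: rank ker ∂_1 − rank ∂_2 = (9 − 6) − 0 = 3, and there is no ∂_2, so H_1 ≅ Z^3.

As a check, the Euler characteristic is 8 − 9 = -1, which agrees with 2 − 3 = -1.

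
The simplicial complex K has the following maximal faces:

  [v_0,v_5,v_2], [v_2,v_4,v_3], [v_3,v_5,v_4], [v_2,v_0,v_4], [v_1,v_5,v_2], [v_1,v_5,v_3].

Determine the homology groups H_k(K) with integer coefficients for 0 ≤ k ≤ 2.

Fix the vertex order v_0 < v_1 < v_2 < v_3 < v_4 < v_5 and write every simplex with vertices in increasing order. Then dim K = 2 and the simplices of K are:

  0-simplices (6): [v_0], [v_1], [v_2], [v_3], [v_4], [v_5]
  1-simplices (12): [v_0,v_2], [v_0,v_4], [v_0,v_5], [v_1,v_2], [v_1,v_3], [v_1,v_5], [v_2,v_3], [v_2,v_4], [v_2,v_5], [v_3,v_4], [v_3,v_5], [v_4,v_5]
  2-simplices (6): [v_0,v_2,v_4], [v_0,v_2,v_5], [v_1,v_2,v_5], [v_1,v_3,v_5], [v_2,v_3,v_4], [v_3,v_4,v_5]

so the chain groups are C_0 ≅ Z^6, C_1 ≅ Z^12, C_2 ≅ Z^6.

The boundary map ∂_1: C_1 → C_0 is given by ∂[p,q] = [q] − [p].
This gives a 6×12 integer matrix of rank 5; reducing to Smith normal form yields diagonal entries (1,1,1,1,1).

∂_2: C_2 → C_1 maps a triangle to the signed sum of its edges. For instance
  ∂[v_1,v_3,v_5] = [v_3,v_5] − [v_1,v_5] + [v_1,v_3],
  ∂[v_2,v_3,v_4] = [v_3,v_4] − [v_2,v_4] + [v_2,v_3].
The resulting 12×6 matrix has rank 6, and its Smith normal form has invariant factors (1,1,1,1,1,1).

Now H_k = ker ∂_k / im ∂_{k+1}, so:

  H_0: rank C_0 − rank ∂_1 = 6 − 5 = 1, and the invariant factors of ∂_1 are all 1, so H_0 ≅ Z.
  H_1: rank ker ∂_1 − rank ∂_2 = (12 − 5) − 6 = 1, and the invariant factors of ∂_2 are all 1, so H_1 ≅ Z.
  H_2: rank ker ∂_2 − rank ∂_3 = (6 − 6) − 0 = 0, and there is no ∂_3, so H_2 ≅ 0.

H_0 = Z,  H_1 = Z,  H_2 = 0.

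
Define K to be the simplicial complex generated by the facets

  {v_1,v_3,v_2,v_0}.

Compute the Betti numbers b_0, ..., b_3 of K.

K has 4 vertices, 6 edges, 4 triangles, 1 3-simplex.
rank ∂_0 = 0, rank ∂_1 = 3 ⇒ b_0 = 4 − 0 − 3 = 1; all invariant factors of ∂_1 are 1 so no torsion. So H_0 = Z.
rank ∂_1 = 3, rank ∂_2 = 3 ⇒ b_1 = 6 − 3 − 3 = 0; all invariant factors of ∂_2 are 1 so no torsion. So H_1 = 0.
rank ∂_2 = 3, rank ∂_3 = 1 ⇒ b_2 = 4 − 3 − 1 = 0; all invariant factors of ∂_3 are 1 so no torsion. So H_2 = 0.
rank ∂_3 = 1, rank ∂_4 = 0 ⇒ b_3 = 1 − 1 − 0 = 0. So H_3 = 0.

b_0 = 1, b_1 = 0, b_2 = 0, b_3 = 0.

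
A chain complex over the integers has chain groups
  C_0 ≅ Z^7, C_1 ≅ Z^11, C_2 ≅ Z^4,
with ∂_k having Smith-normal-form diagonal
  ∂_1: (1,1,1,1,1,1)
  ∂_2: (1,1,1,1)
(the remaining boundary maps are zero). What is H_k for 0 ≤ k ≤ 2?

H_0: b_0 = 7 − 0 − 6 = 1; torsion from ∂_1 factors > 1: none. So H_0 ≅ Z.
H_1: b_1 = 11 − 6 − 4 = 1; torsion from ∂_2 factors > 1: none. So H_1 ≅ Z.
H_2: b_2 = 4 − 4 − 0 = 0; torsion from ∂_3 factors > 1: none. So H_2 ≅ 0.

H_0 ≅ Z,  H_1 ≅ Z,  H_2 = 0.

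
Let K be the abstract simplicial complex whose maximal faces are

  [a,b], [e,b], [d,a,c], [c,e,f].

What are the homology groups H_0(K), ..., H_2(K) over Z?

Fix the vertex order a < b < c < d < e < f and write every simplex with vertices in increasing order. Then dim K = 2 and the simplices of K are:

  0-simplices (6): a, b, c, d, e, f
  1-simplices (8): ab, ac, ad, be, cd, ce, cf, ef
  2-simplices (2): acd, cef

so the chain groups are C_0 ≅ Z^6, C_1 ≅ Z^8, C_2 ≅ Z^2.

The boundary map ∂_1: C_1 → C_0 is given by ∂[p,q] = [q] − [p].
As a 6×8 matrix over Z this has rank 5, with invariant factors (1,1,1,1,1).

The boundary map ∂_2: C_2 → C_1 maps a triangle to the signed sum of its edges. For instance
  ∂cef = ef − cf + ce,
  ∂acd = cd − ad + ac.
This gives a 8×2 integer matrix of rank 2; reducing to Smith normal form yields diagonal entries (1,1).

Now H_k = ker ∂_k / im ∂_{k+1}, so:

  H_0: rank C_0 − rank ∂_1 = 6 − 5 = 1, and the invariant factors of ∂_1 are all 1, so H_0 = Z.
  H_1: rank ker ∂_1 − rank ∂_2 = (8 − 5) − 2 = 1, and the invariant factors of ∂_2 are all 1, so H_1 = Z.
  H_2: rank ker ∂_2 − rank ∂_3 = (2 − 2) − 0 = 0, and there is no ∂_3, so H_2 = 0.

H_0 ≅ Z,  H_1 ≅ Z,  H_2 = 0.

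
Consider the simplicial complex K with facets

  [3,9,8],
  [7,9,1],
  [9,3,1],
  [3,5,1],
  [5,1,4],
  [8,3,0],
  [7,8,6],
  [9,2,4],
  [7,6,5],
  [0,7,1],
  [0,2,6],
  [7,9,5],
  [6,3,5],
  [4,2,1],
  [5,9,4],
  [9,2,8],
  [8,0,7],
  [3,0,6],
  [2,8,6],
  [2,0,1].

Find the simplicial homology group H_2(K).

H_2 = 0.

We work with the vertex ordering 0 < 1 < 2 < 3 < 4 < 5 < 6 < 7 < 8 < 9. The simplices of K, each written with vertices in increasing order, are:

  0-simplices (10): [0], [1], [2], [3], [4], [5], [6], [7], [8], [9]
  1-simplices (30): (30 of them)
  2-simplices (20): (20 of them)

giving chain groups C_0 ≅ Z^10, C_1 ≅ Z^30, C_2 ≅ Z^20.

The boundary map ∂_1: C_1 → C_0 maps an edge to its endpoints' difference, ∂[p,q] = q − p.
This gives a 10×30 integer matrix of rank 9; reducing to Smith normal form yields diagonal entries (1,1,1,1,1,1,1,1,1).

The boundary map ∂_2: C_2 → C_1 maps a triangle to the signed sum of its edges. For instance
  ∂[3,8,9] = [8,9] − [3,9] + [3,8],
  ∂[0,3,8] = [3,8] − [0,8] + [0,3].
As a 30×20 matrix over Z this has rank 20, with invariant factors (1,1,1,1,1,1,1,1,1,1,1,1,1,1,1,1,1,1,1,2).

Now H_k = ker ∂_k / im ∂_{k+1}, so:

  H_2: rank ker ∂_2 − rank ∂_3 = (20 − 20) − 0 = 0, and there is no ∂_3, so H_2 ≅ 0.

(K is a triangulation of the Klein bottle.)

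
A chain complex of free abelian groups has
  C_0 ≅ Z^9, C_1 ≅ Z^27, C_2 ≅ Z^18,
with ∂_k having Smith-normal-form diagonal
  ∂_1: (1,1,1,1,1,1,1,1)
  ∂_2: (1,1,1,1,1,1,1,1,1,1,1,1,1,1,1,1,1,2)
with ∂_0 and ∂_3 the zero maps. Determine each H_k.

H_0 ≅ Z,  H_1 ≅ Z × Z/2,  H_2 = 0.

H_0: b_0 = 9 − 0 − 8 = 1; torsion from ∂_1 factors > 1: none. So H_0 ≅ Z.
H_1: b_1 = 27 − 8 − 18 = 1; torsion from ∂_2 factors > 1: [2]. So H_1 ≅ Z × Z/2.
H_2: b_2 = 18 − 18 − 0 = 0; torsion from ∂_3 factors > 1: none. So H_2 ≅ 0.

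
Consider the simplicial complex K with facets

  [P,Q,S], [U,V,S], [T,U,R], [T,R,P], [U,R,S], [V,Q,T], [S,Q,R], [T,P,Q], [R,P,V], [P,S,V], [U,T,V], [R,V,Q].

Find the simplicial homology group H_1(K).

H_1 ≅ Z/2.

K has 7 vertices, 18 edges, 12 triangles.
rank ∂_1 = 6, rank ∂_2 = 12 ⇒ b_1 = 18 − 6 − 12 = 0; ∂_2 has invariant factor(s) [2] giving torsion. So H_1 = Z/2.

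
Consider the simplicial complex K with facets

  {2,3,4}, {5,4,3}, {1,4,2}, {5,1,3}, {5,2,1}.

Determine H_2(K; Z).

H_2 = 0.

K has 5 vertices, 10 edges, 5 triangles.
rank ∂_2 = 5, rank ∂_3 = 0 ⇒ b_2 = 5 − 5 − 0 = 0. So H_2 ≅ 0.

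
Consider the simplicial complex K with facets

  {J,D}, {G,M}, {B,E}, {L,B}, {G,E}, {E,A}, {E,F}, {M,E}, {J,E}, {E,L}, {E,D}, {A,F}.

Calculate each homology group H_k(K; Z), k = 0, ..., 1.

H_0 ≅ Z,  H_1 ≅ Z^4.

K has 9 vertices, 12 edges.
rank ∂_0 = 0, rank ∂_1 = 8 ⇒ b_0 = 9 − 0 − 8 = 1; all invariant factors of ∂_1 are 1 so no torsion. So H_0 = Z.
rank ∂_1 = 8, rank ∂_2 = 0 ⇒ b_1 = 12 − 8 − 0 = 4. So H_1 = Z^4.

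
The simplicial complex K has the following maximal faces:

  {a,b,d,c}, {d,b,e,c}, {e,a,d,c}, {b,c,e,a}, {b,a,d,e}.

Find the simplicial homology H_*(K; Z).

H_0 ≅ Z,  H_1 = 0,  H_2 = 0,  H_3 ≅ Z.

We work with the vertex ordering a < b < c < d < e. The simplices of K, each written with vertices in increasing order, are:

  0-simplices (5): a, b, c, d, e
  1-simplices (10): ab, ac, ad, ae, bc, bd, be, cd, ce, de
  2-simplices (10): abc, abd, abe, acd, ace, ade, bcd, bce, bde, cde
  3-simplices (5): abcd, abce, abde, acde, bcde

so the chain groups are C_0 ≅ Z^5, C_1 ≅ Z^10, C_2 ≅ Z^10, C_3 ≅ Z^5.

The boundary map ∂_1: C_1 → C_0 sends each edge [p,q] (with p < q) to q − p.
The 5×10 boundary matrix has rank 4 and Smith normal form diag(1,1,1,1).

∂_2: C_2 → C_1 acts by ∂[p,q,r] = [q,r] − [p,r] + [p,q]. For instance
  ∂bce = ce − be + bc,
  ∂cde = de − ce + cd.
The resulting 10×10 matrix has rank 6, and its Smith normal form has invariant factors (1,1,1,1,1,1).

Boundary ∂_3: C_3 → C_2 sends each 3-simplex σ to the alternating sum Σ_i (−1)^i (σ with its i-th vertex removed). For instance
  ∂abcd = bcd − acd + abd − abc,
  ∂bcde = cde − bde + bce − bcd.
The 10×5 boundary matrix has rank 4 and Smith normal form diag(1,1,1,1).

From H_k ≅ ker(∂_k) / im(∂_{k+1}) we obtain:

  H_0: rank C_0 − rank ∂_1 = 5 − 4 = 1, and the invariant factors of ∂_1 are all 1, so H_0 = Z.
  H_1: rank ker ∂_1 − rank ∂_2 = (10 − 4) − 6 = 0, and the invariant factors of ∂_2 are all 1, so H_1 = 0.
  H_2: rank ker ∂_2 − rank ∂_3 = (10 − 6) − 4 = 0, and the invariant factors of ∂_3 are all 1, so H_2 = 0.
  H_3: rank ker ∂_3 − rank ∂_4 = (5 − 4) − 0 = 1, and there is no ∂_4, so H_3 = Z.

(K is a triangulation of the 3-sphere S^3.)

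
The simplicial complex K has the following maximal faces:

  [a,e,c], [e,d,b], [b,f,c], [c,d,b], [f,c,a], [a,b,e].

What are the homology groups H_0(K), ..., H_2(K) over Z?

H_0 ≅ Z,  H_1 ≅ Z,  H_2 = 0.

Fix the vertex order a < b < c < d < e < f and write every simplex with vertices in increasing order. Then dim K = 2 and the simplices of K are:

  0-simplices (6): a, b, c, d, e, f
  1-simplices (12): ab, ac, ae, af, bc, bd, be, bf, cd, ce, cf, de
  2-simplices (6): abe, ace, acf, bcd, bcf, bde

so the chain groups are C_0 ≅ Z^6, C_1 ≅ Z^12, C_2 ≅ Z^6.

Boundary ∂_1: C_1 → C_0 maps an edge to its endpoints' difference, ∂[p,q] = q − p. For instance
  ∂cd = d − c.
As a 6×12 matrix over Z this has rank 5, with invariant factors (1,1,1,1,1).

The boundary map ∂_2: C_2 → C_1 maps a triangle to the signed sum of its edges. For instance
  ∂bde = de − be + bd,
  ∂ace = ce − ae + ac.
The 12×6 boundary matrix has rank 6 and Smith normal form diag(1,1,1,1,1,1).

Reading off H_k = ker ∂_k / im ∂_{k+1}:

  H_0: rank C_0 − rank ∂_1 = 6 − 5 = 1, and the invariant factors of ∂_1 are all 1, so H_0 ≅ Z.
  H_1: rank ker ∂_1 − rank ∂_2 = (12 − 5) − 6 = 1, and the invariant factors of ∂_2 are all 1, so H_1 ≅ Z.
  H_2: rank ker ∂_2 − rank ∂_3 = (6 − 6) − 0 = 0, and there is no ∂_3, so H_2 ≅ 0.

(K is a triangulation of the cylinder S^1 x I.)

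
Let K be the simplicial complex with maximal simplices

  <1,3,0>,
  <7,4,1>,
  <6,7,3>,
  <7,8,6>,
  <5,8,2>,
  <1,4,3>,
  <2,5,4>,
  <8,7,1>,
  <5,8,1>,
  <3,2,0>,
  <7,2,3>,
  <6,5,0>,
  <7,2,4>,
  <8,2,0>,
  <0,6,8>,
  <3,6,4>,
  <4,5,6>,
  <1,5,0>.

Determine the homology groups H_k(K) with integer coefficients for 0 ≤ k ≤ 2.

Fix the vertex order 0 < 1 < 2 < 3 < 4 < 5 < 6 < 7 < 8 and write every simplex with vertices in increasing order. Then dim K = 2 and the simplices of K are:

  0-simplices (9): [0], [1], [2], [3], [4], [5], [6], [7], [8]
  1-simplices (27): (27 of them)
  2-simplices (18): [0,1,3], [0,1,5], [0,2,3], [0,2,8], [0,5,6], [0,6,8], [1,3,4], [1,4,7], [1,5,8], [1,7,8], [2,3,7], [2,4,5], [2,4,7], [2,5,8], [3,4,6], [3,6,7], [4,5,6], [6,7,8]

giving chain groups C_0 ≅ Z^9, C_1 ≅ Z^27, C_2 ≅ Z^18.

∂_1: C_1 → C_0 maps an edge to its endpoints' difference, ∂[p,q] = q − p.
This gives a 9×27 integer matrix of rank 8; reducing to Smith normal form yields diagonal entries (1,1,1,1,1,1,1,1).

Boundary ∂_2: C_2 → C_1 maps a triangle to the signed sum of its edges. For instance
  ∂[2,3,7] = [3,7] − [2,7] + [2,3],
  ∂[2,5,8] = [5,8] − [2,8] + [2,5].
The 27×18 boundary matrix has rank 18 and Smith normal form diag(1,1,1,1,1,1,1,1,1,1,1,1,1,1,1,1,1,2).

Computing H_k = (kernel of ∂_k) / (image of ∂_{k+1}):

  H_0: rank C_0 − rank ∂_1 = 9 − 8 = 1, and the invariant factors of ∂_1 are all 1, so H_0 = Z.
  H_1: rank ker ∂_1 − rank ∂_2 = (27 − 8) − 18 = 1, and ∂_2 has invariant factor 2 > 1, so H_1 = Z ⊕ Z/2.
  H_2: rank ker ∂_2 − rank ∂_3 = (18 − 18) − 0 = 0, and there is no ∂_3, so H_2 = 0.

(K is a triangulation of the Klein bottle.)

H_0 ≅ Z,  H_1 ≅ Z ⊕ Z/2,  H_2 = 0.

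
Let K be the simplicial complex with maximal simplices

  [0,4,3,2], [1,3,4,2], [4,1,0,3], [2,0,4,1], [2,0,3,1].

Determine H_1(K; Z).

Order the vertices as 0 < 1 < 2 < 3 < 4. Listing each simplex with vertices in this order, K has dimension 3 with simplices:

  0-simplices (5): [0], [1], [2], [3], [4]
  1-simplices (10): [0,1], [0,2], [0,3], [0,4], [1,2], [1,3], [1,4], [2,3], [2,4], [3,4]
  2-simplices (10): [0,1,2], [0,1,3], [0,1,4], [0,2,3], [0,2,4], [0,3,4], [1,2,3], [1,2,4], [1,3,4], [2,3,4]
  3-simplices (5): [0,1,2,3], [0,1,2,4], [0,1,3,4], [0,2,3,4], [1,2,3,4]

so the chain groups are C_0 ≅ Z^5, C_1 ≅ Z^10, C_2 ≅ Z^10, C_3 ≅ Z^5.

The boundary map ∂_1: C_1 → C_0 maps an edge to its endpoints' difference, ∂[p,q] = q − p.
This gives a 5×10 integer matrix of rank 4; reducing to Smith normal form yields diagonal entries (1,1,1,1).

Boundary ∂_2: C_2 → C_1 acts by ∂[p,q,r] = [q,r] − [p,r] + [p,q]. For instance
  ∂[1,2,3] = [2,3] − [1,3] + [1,2],
  ∂[0,2,4] = [2,4] − [0,4] + [0,2].
The resulting 10×10 matrix has rank 6, and its Smith normal form has invariant factors (1,1,1,1,1,1).

Boundary ∂_3: C_3 → C_2 sends each 3-simplex σ to the alternating sum Σ_i (−1)^i (σ with its i-th vertex removed). For instance
  ∂[0,1,2,4] = [1,2,4] − [0,2,4] + [0,1,4] − [0,1,2],
  ∂[0,1,2,3] = [1,2,3] − [0,2,3] + [0,1,3] − [0,1,2].
The 10×5 boundary matrix has rank 4 and Smith normal form diag(1,1,1,1).

From H_k ≅ ker(∂_k) / im(∂_{k+1}) we obtain:

  H_1: rank ker ∂_1 − rank ∂_2 = (10 − 4) − 6 = 0, and the invariant factors of ∂_2 are all 1, so H_1 = 0.

H_1 ≅ 0.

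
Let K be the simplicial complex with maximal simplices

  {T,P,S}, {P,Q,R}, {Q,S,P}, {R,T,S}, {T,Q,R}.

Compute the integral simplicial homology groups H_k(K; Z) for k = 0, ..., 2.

Order the vertices as P < Q < R < S < T. Listing each simplex with vertices in this order, K has dimension 2 with simplices:

  0-simplices (5): P, Q, R, S, T
  1-simplices (10): PQ, PR, PS, PT, QR, QS, QT, RS, RT, ST
  2-simplices (5): PQR, PQS, PST, QRT, RST

so the chain groups are C_0 ≅ Z^5, C_1 ≅ Z^10, C_2 ≅ Z^5.

Boundary ∂_1: C_1 → C_0 maps an edge to its endpoints' difference, ∂[p,q] = q − p. For instance
  ∂PQ = Q − P.
As a 5×10 matrix over Z this has rank 4, with invariant factors (1,1,1,1).

∂_2: C_2 → C_1 maps a triangle to the signed sum of its edges. For instance
  ∂PST = ST − PT + PS,
  ∂PQS = QS − PS + PQ.
The 10×5 boundary matrix has rank 5 and Smith normal form diag(1,1,1,1,1).

From H_k ≅ ker(∂_k) / im(∂_{k+1}) we obtain:

  H_0: rank C_0 − rank ∂_1 = 5 − 4 = 1, and the invariant factors of ∂_1 are all 1, so H_0 ≅ Z.
  H_1: rank ker ∂_1 − rank ∂_2 = (10 − 4) − 5 = 1, and the invariant factors of ∂_2 are all 1, so H_1 ≅ Z.
  H_2: rank ker ∂_2 − rank ∂_3 = (5 − 5) − 0 = 0, and there is no ∂_3, so H_2 ≅ 0.

As a check, the Euler characteristic is 5 − 10 + 5 = 0, which agrees with 1 − 1 + 0 = 0.

H_0 ≅ Z,  H_1 ≅ Z,  H_2 = 0.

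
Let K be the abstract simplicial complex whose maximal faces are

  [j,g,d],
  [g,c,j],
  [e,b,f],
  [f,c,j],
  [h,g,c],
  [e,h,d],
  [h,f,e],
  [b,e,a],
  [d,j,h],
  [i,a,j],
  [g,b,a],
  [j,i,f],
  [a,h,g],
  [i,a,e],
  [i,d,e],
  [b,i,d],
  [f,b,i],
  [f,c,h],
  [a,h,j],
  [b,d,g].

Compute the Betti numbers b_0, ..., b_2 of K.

Take the total order a < b < c < d < e < f < g < h < i < j on the vertex set. Then K (dimension 2) consists of the simplices:

  0-simplices (10): a, b, c, d, e, f, g, h, i, j
  1-simplices (30): ab, ae, ag, ah, ai, aj, bd, be, bf, bg, bi, cf, cg, ch, cj, de, dg, dh, di, dj, ef, eh, ei, fh, fi, fj, gh, gj, hj, ij
  2-simplices (20): abe, abg, aei, agh, ahj, aij, bdg, bdi, bef, bfi, cfh, cfj, cgh, cgj, deh, dei, dgj, dhj, efh, fij

so the chain groups are C_0 ≅ Z^10, C_1 ≅ Z^30, C_2 ≅ Z^20.

The boundary map ∂_1: C_1 → C_0 sends each edge [p,q] (with p < q) to q − p. For instance
  ∂eh = h − e.
As a 10×30 matrix over Z this has rank 9, with invariant factors (1,1,1,1,1,1,1,1,1).

∂_2: C_2 → C_1 sends each 2-simplex [p,q,r] to [q,r] − [p,r] + [p,q]. For instance
  ∂cfj = fj − cj + cf,
  ∂bfi = fi − bi + bf.
The resulting 30×20 matrix has rank 20, and its Smith normal form has invariant factors (1,1,1,1,1,1,1,1,1,1,1,1,1,1,1,1,1,1,1,2).

Computing H_k = (kernel of ∂_k) / (image of ∂_{k+1}):

  H_0: rank C_0 − rank ∂_1 = 10 − 9 = 1, and the invariant factors of ∂_1 are all 1, so H_0 = Z.
  H_1: rank ker ∂_1 − rank ∂_2 = (30 − 9) − 20 = 1, and ∂_2 has invariant factor 2 > 1, so H_1 = Z ⊕ Z/2Z.
  H_2: rank ker ∂_2 − rank ∂_3 = (20 − 20) − 0 = 0, and there is no ∂_3, so H_2 = 0.

As a check, the Euler characteristic is 10 − 30 + 20 = 0, which agrees with 1 − 1 + 0 = 0.

Hence the Betti numbers are b_0 = 1, b_1 = 1, b_2 = 0.

b_0 = 1, b_1 = 1, b_2 = 0.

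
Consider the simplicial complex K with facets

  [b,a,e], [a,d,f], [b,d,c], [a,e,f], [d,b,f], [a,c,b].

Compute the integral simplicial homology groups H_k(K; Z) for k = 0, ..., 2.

Fix the vertex order a < b < c < d < e < f and write every simplex with vertices in increasing order. Then dim K = 2 and the simplices of K are:

  0-simplices (6): a, b, c, d, e, f
  1-simplices (12): ab, ac, ad, ae, af, bc, bd, be, bf, cd, df, ef
  2-simplices (6): abc, abe, adf, aef, bcd, bdf

giving chain groups C_0 ≅ Z^6, C_1 ≅ Z^12, C_2 ≅ Z^6.

Boundary ∂_1: C_1 → C_0 sends each edge [p,q] (with p < q) to q − p. For instance
  ∂ad = d − a.
This gives a 6×12 integer matrix of rank 5; reducing to Smith normal form yields diagonal entries (1,1,1,1,1).

Boundary ∂_2: C_2 → C_1 acts by ∂[p,q,r] = [q,r] − [p,r] + [p,q]. For instance
  ∂bdf = df − bf + bd,
  ∂adf = df − af + ad.
The 12×6 boundary matrix has rank 6 and Smith normal form diag(1,1,1,1,1,1).

Computing H_k = (kernel of ∂_k) / (image of ∂_{k+1}):

  H_0: rank C_0 − rank ∂_1 = 6 − 5 = 1, and the invariant factors of ∂_1 are all 1, so H_0 = Z.
  H_1: rank ker ∂_1 − rank ∂_2 = (12 − 5) − 6 = 1, and the invariant factors of ∂_2 are all 1, so H_1 = Z.
  H_2: rank ker ∂_2 − rank ∂_3 = (6 − 6) − 0 = 0, and there is no ∂_3, so H_2 = 0.

As a check, the Euler characteristic is 6 − 12 + 6 = 0, which agrees with 1 − 1 + 0 = 0.

H_0 ≅ Z,  H_1 ≅ Z,  H_2 = 0.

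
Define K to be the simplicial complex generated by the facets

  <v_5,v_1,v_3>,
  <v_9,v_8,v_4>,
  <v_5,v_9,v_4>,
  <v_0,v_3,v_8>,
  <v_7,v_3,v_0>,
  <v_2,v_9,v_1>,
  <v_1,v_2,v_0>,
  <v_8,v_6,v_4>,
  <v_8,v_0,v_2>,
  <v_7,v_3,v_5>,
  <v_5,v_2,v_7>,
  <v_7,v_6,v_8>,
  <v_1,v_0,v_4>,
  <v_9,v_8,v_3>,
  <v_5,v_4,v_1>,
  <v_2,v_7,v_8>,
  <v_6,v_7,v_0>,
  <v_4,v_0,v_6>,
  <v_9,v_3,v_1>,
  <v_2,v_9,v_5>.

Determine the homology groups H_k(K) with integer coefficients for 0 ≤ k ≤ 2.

H_0 ≅ Z,  H_1 ≅ Z × Z/2,  H_2 = 0.

Fix the vertex order v_0 < v_1 < v_2 < v_3 < v_4 < v_5 < v_6 < v_7 < v_8 < v_9 and write every simplex with vertices in increasing order. Then dim K = 2 and the simplices of K are:

  0-simplices (10): [v_0], [v_1], [v_2], [v_3], [v_4], [v_5], [v_6], [v_7], [v_8], [v_9]
  1-simplices (30): (30 of them)
  2-simplices (20): (20 of them)

so the chain groups are C_0 ≅ Z^10, C_1 ≅ Z^30, C_2 ≅ Z^20.

The boundary map ∂_1: C_1 → C_0 is given by ∂[p,q] = [q] − [p]. For instance
  ∂[v_6,v_8] = [v_8] − [v_6].
As a 10×30 matrix over Z this has rank 9, with invariant factors (1,1,1,1,1,1,1,1,1).

∂_2: C_2 → C_1 acts by ∂[p,q,r] = [q,r] − [p,r] + [p,q]. For instance
  ∂[v_3,v_8,v_9] = [v_8,v_9] − [v_3,v_9] + [v_3,v_8],
  ∂[v_0,v_3,v_7] = [v_3,v_7] − [v_0,v_7] + [v_0,v_3].
The 30×20 boundary matrix has rank 20 and Smith normal form diag(1,1,1,1,1,1,1,1,1,1,1,1,1,1,1,1,1,1,1,2).

From H_k ≅ ker(∂_k) / im(∂_{k+1}) we obtain:

  H_0: rank C_0 − rank ∂_1 = 10 − 9 = 1, and the invariant factors of ∂_1 are all 1, so H_0 = Z.
  H_1: rank ker ∂_1 − rank ∂_2 = (30 − 9) − 20 = 1, and ∂_2 has invariant factor 2 > 1, so H_1 = Z × Z/2.
  H_2: rank ker ∂_2 − rank ∂_3 = (20 − 20) − 0 = 0, and there is no ∂_3, so H_2 = 0.

(K is a triangulation of the Klein bottle.)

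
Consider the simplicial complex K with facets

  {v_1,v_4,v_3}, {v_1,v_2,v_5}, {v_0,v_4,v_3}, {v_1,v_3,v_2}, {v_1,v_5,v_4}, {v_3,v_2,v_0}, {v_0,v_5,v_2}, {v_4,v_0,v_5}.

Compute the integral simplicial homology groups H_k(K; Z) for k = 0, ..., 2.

Fix the vertex order v_0 < v_1 < v_2 < v_3 < v_4 < v_5 and write every simplex with vertices in increasing order. Then dim K = 2 and the simplices of K are:

  0-simplices (6): [v_0], [v_1], [v_2], [v_3], [v_4], [v_5]
  1-simplices (12): [v_0,v_2], [v_0,v_3], [v_0,v_4], [v_0,v_5], [v_1,v_2], [v_1,v_3], [v_1,v_4], [v_1,v_5], [v_2,v_3], [v_2,v_5], [v_3,v_4], [v_4,v_5]
  2-simplices (8): [v_0,v_2,v_3], [v_0,v_2,v_5], [v_0,v_3,v_4], [v_0,v_4,v_5], [v_1,v_2,v_3], [v_1,v_2,v_5], [v_1,v_3,v_4], [v_1,v_4,v_5]

Hence C_0 ≅ Z^6, C_1 ≅ Z^12, C_2 ≅ Z^8.

Boundary ∂_1: C_1 → C_0 sends each edge [p,q] (with p < q) to q − p. For instance
  ∂[v_3,v_4] = [v_4] − [v_3].
The 6×12 boundary matrix has rank 5 and Smith normal form diag(1,1,1,1,1).

The boundary map ∂_2: C_2 → C_1 acts by ∂[p,q,r] = [q,r] − [p,r] + [p,q]. For instance
  ∂[v_1,v_4,v_5] = [v_4,v_5] − [v_1,v_5] + [v_1,v_4],
  ∂[v_1,v_3,v_4] = [v_3,v_4] − [v_1,v_4] + [v_1,v_3].
The 12×8 boundary matrix has rank 7 and Smith normal form diag(1,1,1,1,1,1,1).

Reading off H_k = ker ∂_k / im ∂_{k+1}:

  H_0: rank C_0 − rank ∂_1 = 6 − 5 = 1, and the invariant factors of ∂_1 are all 1, so H_0 ≅ Z.
  H_1: rank ker ∂_1 − rank ∂_2 = (12 − 5) − 7 = 0, and the invariant factors of ∂_2 are all 1, so H_1 ≅ 0.
  H_2: rank ker ∂_2 − rank ∂_3 = (8 − 7) − 0 = 1, and there is no ∂_3, so H_2 ≅ Z.

As a check, the Euler characteristic is 6 − 12 + 8 = 2, which agrees with 1 − 0 + 1 = 2.
(K is a triangulation of the 2-sphere S^2.)

H_0 ≅ Z,  H_1 = 0,  H_2 ≅ Z.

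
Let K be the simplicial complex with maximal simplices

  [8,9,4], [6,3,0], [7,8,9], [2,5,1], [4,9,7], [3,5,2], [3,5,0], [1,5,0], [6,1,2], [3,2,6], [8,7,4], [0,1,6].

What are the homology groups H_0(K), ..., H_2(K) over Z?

H_0 ≅ Z^2,  H_1 = 0,  H_2 ≅ Z^2.

We work with the vertex ordering 0 < 1 < 2 < 3 < 4 < 5 < 6 < 7 < 8 < 9. The simplices of K, each written with vertices in increasing order, are:

  0-simplices (10): [0], [1], [2], [3], [4], [5], [6], [7], [8], [9]
  1-simplices (18): [0,1], [0,3], [0,5], [0,6], [1,2], [1,5], [1,6], [2,3], [2,5], [2,6], [3,5], [3,6], [4,7], [4,8], [4,9], [7,8], [7,9], [8,9]
  2-simplices (12): [0,1,5], [0,1,6], [0,3,5], [0,3,6], [1,2,5], [1,2,6], [2,3,5], [2,3,6], [4,7,8], [4,7,9], [4,8,9], [7,8,9]

Hence C_0 ≅ Z^10, C_1 ≅ Z^18, C_2 ≅ Z^12.

Boundary ∂_1: C_1 → C_0 is given by ∂[p,q] = [q] − [p].
This gives a 10×18 integer matrix of rank 8; reducing to Smith normal form yields diagonal entries (1,1,1,1,1,1,1,1).

∂_2: C_2 → C_1 sends each 2-simplex [p,q,r] to [q,r] − [p,r] + [p,q]. For instance
  ∂[4,7,8] = [7,8] − [4,8] + [4,7],
  ∂[0,3,6] = [3,6] − [0,6] + [0,3].
The 18×12 boundary matrix has rank 10 and Smith normal form diag(1,1,1,1,1,1,1,1,1,1).

Computing H_k = (kernel of ∂_k) / (image of ∂_{k+1}):

  H_0: rank C_0 − rank ∂_1 = 10 − 8 = 2, and the invariant factors of ∂_1 are all 1, so H_0 ≅ Z^2.
  H_1: rank ker ∂_1 − rank ∂_2 = (18 − 8) − 10 = 0, and the invariant factors of ∂_2 are all 1, so H_1 ≅ 0.
  H_2: rank ker ∂_2 − rank ∂_3 = (12 − 10) − 0 = 2, and there is no ∂_3, so H_2 ≅ Z^2.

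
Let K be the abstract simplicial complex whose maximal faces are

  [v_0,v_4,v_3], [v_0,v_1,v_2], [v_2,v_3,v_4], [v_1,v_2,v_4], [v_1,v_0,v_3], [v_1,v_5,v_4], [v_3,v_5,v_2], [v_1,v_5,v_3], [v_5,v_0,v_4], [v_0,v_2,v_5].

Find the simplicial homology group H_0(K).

Fix the vertex order v_0 < v_1 < v_2 < v_3 < v_4 < v_5 and write every simplex with vertices in increasing order. Then dim K = 2 and the simplices of K are:

  0-simplices (6): [v_0], [v_1], [v_2], [v_3], [v_4], [v_5]
  1-simplices (15): (15 of them)
  2-simplices (10): [v_0,v_1,v_2], [v_0,v_1,v_3], [v_0,v_2,v_5], [v_0,v_3,v_4], [v_0,v_4,v_5], [v_1,v_2,v_4], [v_1,v_3,v_5], [v_1,v_4,v_5], [v_2,v_3,v_4], [v_2,v_3,v_5]

Hence C_0 ≅ Z^6, C_1 ≅ Z^15, C_2 ≅ Z^10.

∂_1: C_1 → C_0 maps an edge to its endpoints' difference, ∂[p,q] = q − p. For instance
  ∂[v_1,v_3] = [v_3] − [v_1].
The 6×15 boundary matrix has rank 5 and Smith normal form diag(1,1,1,1,1).

Boundary ∂_2: C_2 → C_1 maps a triangle to the signed sum of its edges. For instance
  ∂[v_2,v_3,v_4] = [v_3,v_4] − [v_2,v_4] + [v_2,v_3],
  ∂[v_2,v_3,v_5] = [v_3,v_5] − [v_2,v_5] + [v_2,v_3].
The 15×10 boundary matrix has rank 10 and Smith normal form diag(1,1,1,1,1,1,1,1,1,2).

Reading off H_k = ker ∂_k / im ∂_{k+1}:

  H_0: rank C_0 − rank ∂_1 = 6 − 5 = 1, and the invariant factors of ∂_1 are all 1, so H_0 = Z.

H_0 ≅ Z.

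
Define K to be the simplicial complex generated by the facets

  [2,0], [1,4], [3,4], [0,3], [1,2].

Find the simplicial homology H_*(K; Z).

H_0 ≅ Z,  H_1 ≅ Z.

Take the total order 0 < 1 < 2 < 3 < 4 on the vertex set. Then K (dimension 1) consists of the simplices:

  0-simplices (5): [0], [1], [2], [3], [4]
  1-simplices (5): [0,2], [0,3], [1,2], [1,4], [3,4]

so the chain groups are C_0 ≅ Z^5, C_1 ≅ Z^5.

Boundary ∂_1: C_1 → C_0 sends each edge [p,q] (with p < q) to q − p. For instance
  ∂[0,2] = [2] − [0].
The resulting 5×5 matrix has rank 4, and its Smith normal form has invariant factors (1,1,1,1).

From H_k ≅ ker(∂_k) / im(∂_{k+1}) we obtain:

  H_0: rank C_0 − rank ∂_1 = 5 − 4 = 1, and the invariant factors of ∂_1 are all 1, so H_0 ≅ Z.
  H_1: rank ker ∂_1 − rank ∂_2 = (5 − 4) − 0 = 1, and there is no ∂_2, so H_1 ≅ Z.

As a check, the Euler characteristic is 5 − 5 = 0, which agrees with 1 − 1 = 0.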